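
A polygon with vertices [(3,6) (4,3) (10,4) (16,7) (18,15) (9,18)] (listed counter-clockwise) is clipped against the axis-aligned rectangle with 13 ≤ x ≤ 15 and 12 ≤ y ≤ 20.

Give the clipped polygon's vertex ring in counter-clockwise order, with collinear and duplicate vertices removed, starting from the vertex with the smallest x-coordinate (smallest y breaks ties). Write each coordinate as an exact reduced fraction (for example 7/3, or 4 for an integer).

1. After x ≥ 13: [(13,11/2) (16,7) (18,15) (13,50/3)]
2. After x ≤ 15: [(13,11/2) (15,13/2) (15,16) (13,50/3)]
3. After y ≥ 12: [(13,12) (15,12) (15,16) (13,50/3)]
4. After y ≤ 20: [(13,12) (15,12) (15,16) (13,50/3)]
5. Canonical ring: [(13,12) (15,12) (15,16) (13,50/3)]

Clipped polygon: [(13,12) (15,12) (15,16) (13,50/3)]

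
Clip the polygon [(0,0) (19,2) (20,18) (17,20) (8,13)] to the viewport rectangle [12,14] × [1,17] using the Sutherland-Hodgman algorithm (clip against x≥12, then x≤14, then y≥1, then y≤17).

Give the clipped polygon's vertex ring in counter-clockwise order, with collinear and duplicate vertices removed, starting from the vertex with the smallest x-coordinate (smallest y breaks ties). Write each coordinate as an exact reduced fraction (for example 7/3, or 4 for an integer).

Clipped polygon: [(12,24/19) (14,28/19) (14,17) (92/7,17) (12,145/9)]

1. After x ≥ 12: [(12,24/19) (19,2) (20,18) (17,20) (12,145/9)]
2. After x ≤ 14: [(12,24/19) (14,28/19) (14,53/3) (12,145/9)]
3. After y ≥ 1: [(12,24/19) (14,28/19) (14,53/3) (12,145/9)]
4. After y ≤ 17: [(12,24/19) (14,28/19) (14,17) (92/7,17) (12,145/9)]
5. Canonical ring: [(12,24/19) (14,28/19) (14,17) (92/7,17) (12,145/9)]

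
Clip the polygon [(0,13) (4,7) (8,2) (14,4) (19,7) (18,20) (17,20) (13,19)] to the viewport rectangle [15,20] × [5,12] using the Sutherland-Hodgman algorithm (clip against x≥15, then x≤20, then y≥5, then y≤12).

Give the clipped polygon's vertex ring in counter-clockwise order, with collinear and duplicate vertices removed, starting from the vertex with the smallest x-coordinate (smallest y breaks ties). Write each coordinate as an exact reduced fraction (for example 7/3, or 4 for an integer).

Clipped polygon: [(15,5) (47/3,5) (19,7) (242/13,12) (15,12)]

1. After x ≥ 15: [(15,23/5) (19,7) (18,20) (17,20) (15,39/2)]
2. After x ≤ 20: [(15,23/5) (19,7) (18,20) (17,20) (15,39/2)]
3. After y ≥ 5: [(15,5) (47/3,5) (19,7) (18,20) (17,20) (15,39/2)]
4. After y ≤ 12: [(15,12) (15,5) (47/3,5) (19,7) (242/13,12)]
5. Canonical ring: [(15,5) (47/3,5) (19,7) (242/13,12) (15,12)]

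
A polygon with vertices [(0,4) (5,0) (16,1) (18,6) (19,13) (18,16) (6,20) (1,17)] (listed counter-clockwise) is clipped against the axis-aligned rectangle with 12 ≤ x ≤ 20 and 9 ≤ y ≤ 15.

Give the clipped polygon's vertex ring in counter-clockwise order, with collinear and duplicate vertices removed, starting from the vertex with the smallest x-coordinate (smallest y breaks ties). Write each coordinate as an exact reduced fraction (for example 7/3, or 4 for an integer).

1. After x ≥ 12: [(12,7/11) (16,1) (18,6) (19,13) (18,16) (12,18)]
2. After x ≤ 20: [(12,7/11) (16,1) (18,6) (19,13) (18,16) (12,18)]
3. After y ≥ 9: [(12,9) (129/7,9) (19,13) (18,16) (12,18)]
4. After y ≤ 15: [(12,15) (12,9) (129/7,9) (19,13) (55/3,15)]
5. Canonical ring: [(12,9) (129/7,9) (19,13) (55/3,15) (12,15)]

Clipped polygon: [(12,9) (129/7,9) (19,13) (55/3,15) (12,15)]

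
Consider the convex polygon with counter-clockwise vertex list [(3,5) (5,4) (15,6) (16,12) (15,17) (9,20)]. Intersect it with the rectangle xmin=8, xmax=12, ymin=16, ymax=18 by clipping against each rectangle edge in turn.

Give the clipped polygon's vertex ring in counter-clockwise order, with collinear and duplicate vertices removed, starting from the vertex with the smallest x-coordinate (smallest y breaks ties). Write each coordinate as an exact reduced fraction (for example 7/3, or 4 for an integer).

Clipped polygon: [(8,16) (12,16) (12,18) (41/5,18) (8,35/2)]

1. After x ≥ 8: [(8,35/2) (8,23/5) (15,6) (16,12) (15,17) (9,20)]
2. After x ≤ 12: [(8,35/2) (8,23/5) (12,27/5) (12,37/2) (9,20)]
3. After y ≥ 16: [(8,35/2) (8,16) (12,16) (12,37/2) (9,20)]
4. After y ≤ 18: [(41/5,18) (8,35/2) (8,16) (12,16) (12,18)]
5. Canonical ring: [(8,16) (12,16) (12,18) (41/5,18) (8,35/2)]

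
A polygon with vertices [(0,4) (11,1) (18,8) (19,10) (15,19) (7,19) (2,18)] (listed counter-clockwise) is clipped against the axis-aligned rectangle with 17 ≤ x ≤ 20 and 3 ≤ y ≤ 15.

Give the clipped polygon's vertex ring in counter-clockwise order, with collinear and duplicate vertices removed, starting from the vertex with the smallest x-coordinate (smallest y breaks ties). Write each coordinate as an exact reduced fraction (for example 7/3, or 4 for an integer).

1. After x ≥ 17: [(17,7) (18,8) (19,10) (17,29/2)]
2. After x ≤ 20: [(17,7) (18,8) (19,10) (17,29/2)]
3. After y ≥ 3: [(17,7) (18,8) (19,10) (17,29/2)]
4. After y ≤ 15: [(17,7) (18,8) (19,10) (17,29/2)]
5. Canonical ring: [(17,7) (18,8) (19,10) (17,29/2)]

Clipped polygon: [(17,7) (18,8) (19,10) (17,29/2)]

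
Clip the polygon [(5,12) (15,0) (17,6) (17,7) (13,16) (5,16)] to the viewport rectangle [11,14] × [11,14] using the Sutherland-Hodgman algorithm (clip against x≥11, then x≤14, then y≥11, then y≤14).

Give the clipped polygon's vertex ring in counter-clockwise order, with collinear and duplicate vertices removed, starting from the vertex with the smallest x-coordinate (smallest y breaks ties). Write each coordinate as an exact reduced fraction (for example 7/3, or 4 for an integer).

1. After x ≥ 11: [(11,24/5) (15,0) (17,6) (17,7) (13,16) (11,16)]
2. After x ≤ 14: [(11,24/5) (14,6/5) (14,55/4) (13,16) (11,16)]
3. After y ≥ 11: [(11,11) (14,11) (14,55/4) (13,16) (11,16)]
4. After y ≤ 14: [(11,14) (11,11) (14,11) (14,55/4) (125/9,14)]
5. Canonical ring: [(11,11) (14,11) (14,55/4) (125/9,14) (11,14)]

Clipped polygon: [(11,11) (14,11) (14,55/4) (125/9,14) (11,14)]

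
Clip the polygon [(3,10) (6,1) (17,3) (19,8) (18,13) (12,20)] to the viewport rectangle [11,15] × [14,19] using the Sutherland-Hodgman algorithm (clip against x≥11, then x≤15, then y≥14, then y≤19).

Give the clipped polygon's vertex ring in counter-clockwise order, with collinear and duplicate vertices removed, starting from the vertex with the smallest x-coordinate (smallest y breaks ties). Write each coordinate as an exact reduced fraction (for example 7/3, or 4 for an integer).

1. After x ≥ 11: [(11,170/9) (11,21/11) (17,3) (19,8) (18,13) (12,20)]
2. After x ≤ 15: [(11,170/9) (11,21/11) (15,29/11) (15,33/2) (12,20)]
3. After y ≥ 14: [(11,170/9) (11,14) (15,14) (15,33/2) (12,20)]
4. After y ≤ 19: [(111/10,19) (11,170/9) (11,14) (15,14) (15,33/2) (90/7,19)]
5. Canonical ring: [(11,14) (15,14) (15,33/2) (90/7,19) (111/10,19) (11,170/9)]

Clipped polygon: [(11,14) (15,14) (15,33/2) (90/7,19) (111/10,19) (11,170/9)]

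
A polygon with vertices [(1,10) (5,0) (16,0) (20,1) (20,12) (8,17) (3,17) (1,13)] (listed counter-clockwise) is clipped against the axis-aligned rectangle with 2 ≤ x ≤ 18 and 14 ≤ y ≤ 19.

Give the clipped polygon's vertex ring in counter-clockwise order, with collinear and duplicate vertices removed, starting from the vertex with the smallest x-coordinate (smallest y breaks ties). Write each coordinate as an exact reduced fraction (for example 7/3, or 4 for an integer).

1. After x ≥ 2: [(2,15/2) (5,0) (16,0) (20,1) (20,12) (8,17) (3,17) (2,15)]
2. After x ≤ 18: [(2,15/2) (5,0) (16,0) (18,1/2) (18,77/6) (8,17) (3,17) (2,15)]
3. After y ≥ 14: [(2,14) (76/5,14) (8,17) (3,17) (2,15)]
4. After y ≤ 19: [(2,14) (76/5,14) (8,17) (3,17) (2,15)]
5. Canonical ring: [(2,14) (76/5,14) (8,17) (3,17) (2,15)]

Clipped polygon: [(2,14) (76/5,14) (8,17) (3,17) (2,15)]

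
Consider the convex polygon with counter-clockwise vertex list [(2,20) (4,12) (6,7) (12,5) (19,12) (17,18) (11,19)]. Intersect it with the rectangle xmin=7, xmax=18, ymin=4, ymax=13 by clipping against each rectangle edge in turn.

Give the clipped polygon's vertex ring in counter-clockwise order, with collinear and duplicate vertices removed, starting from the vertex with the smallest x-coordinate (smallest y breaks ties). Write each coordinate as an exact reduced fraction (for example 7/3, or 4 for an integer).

1. After x ≥ 7: [(7,175/9) (7,20/3) (12,5) (19,12) (17,18) (11,19)]
2. After x ≤ 18: [(7,175/9) (7,20/3) (12,5) (18,11) (18,15) (17,18) (11,19)]
3. After y ≥ 4: [(7,175/9) (7,20/3) (12,5) (18,11) (18,15) (17,18) (11,19)]
4. After y ≤ 13: [(7,13) (7,20/3) (12,5) (18,11) (18,13)]
5. Canonical ring: [(7,20/3) (12,5) (18,11) (18,13) (7,13)]

Clipped polygon: [(7,20/3) (12,5) (18,11) (18,13) (7,13)]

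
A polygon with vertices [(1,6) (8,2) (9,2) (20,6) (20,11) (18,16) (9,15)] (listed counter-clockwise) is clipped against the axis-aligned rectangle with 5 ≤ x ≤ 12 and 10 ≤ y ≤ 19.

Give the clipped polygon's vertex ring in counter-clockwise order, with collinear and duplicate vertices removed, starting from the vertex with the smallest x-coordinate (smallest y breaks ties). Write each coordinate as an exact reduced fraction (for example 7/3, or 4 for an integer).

Clipped polygon: [(5,10) (12,10) (12,46/3) (9,15) (5,21/2)]

1. After x ≥ 5: [(5,21/2) (5,26/7) (8,2) (9,2) (20,6) (20,11) (18,16) (9,15)]
2. After x ≤ 12: [(5,21/2) (5,26/7) (8,2) (9,2) (12,34/11) (12,46/3) (9,15)]
3. After y ≥ 10: [(5,21/2) (5,10) (12,10) (12,46/3) (9,15)]
4. After y ≤ 19: [(5,21/2) (5,10) (12,10) (12,46/3) (9,15)]
5. Canonical ring: [(5,10) (12,10) (12,46/3) (9,15) (5,21/2)]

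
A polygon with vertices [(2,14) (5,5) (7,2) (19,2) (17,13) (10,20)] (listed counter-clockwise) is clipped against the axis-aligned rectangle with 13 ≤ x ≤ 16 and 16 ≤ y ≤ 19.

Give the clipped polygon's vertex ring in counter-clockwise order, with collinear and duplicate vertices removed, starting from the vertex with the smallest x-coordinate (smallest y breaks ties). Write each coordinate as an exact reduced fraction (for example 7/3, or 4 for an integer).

Clipped polygon: [(13,16) (14,16) (13,17)]

1. After x ≥ 13: [(13,2) (19,2) (17,13) (13,17)]
2. After x ≤ 16: [(13,2) (16,2) (16,14) (13,17)]
3. After y ≥ 16: [(13,16) (14,16) (13,17)]
4. After y ≤ 19: [(13,16) (14,16) (13,17)]
5. Canonical ring: [(13,16) (14,16) (13,17)]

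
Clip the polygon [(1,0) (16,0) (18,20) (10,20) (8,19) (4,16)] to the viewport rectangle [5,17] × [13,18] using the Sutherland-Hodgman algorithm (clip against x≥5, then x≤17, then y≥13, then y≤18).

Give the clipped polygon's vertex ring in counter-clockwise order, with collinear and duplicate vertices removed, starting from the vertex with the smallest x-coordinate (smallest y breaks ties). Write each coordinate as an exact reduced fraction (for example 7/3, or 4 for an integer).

1. After x ≥ 5: [(5,0) (16,0) (18,20) (10,20) (8,19) (5,67/4)]
2. After x ≤ 17: [(5,0) (16,0) (17,10) (17,20) (10,20) (8,19) (5,67/4)]
3. After y ≥ 13: [(5,13) (17,13) (17,20) (10,20) (8,19) (5,67/4)]
4. After y ≤ 18: [(5,13) (17,13) (17,18) (20/3,18) (5,67/4)]
5. Canonical ring: [(5,13) (17,13) (17,18) (20/3,18) (5,67/4)]

Clipped polygon: [(5,13) (17,13) (17,18) (20/3,18) (5,67/4)]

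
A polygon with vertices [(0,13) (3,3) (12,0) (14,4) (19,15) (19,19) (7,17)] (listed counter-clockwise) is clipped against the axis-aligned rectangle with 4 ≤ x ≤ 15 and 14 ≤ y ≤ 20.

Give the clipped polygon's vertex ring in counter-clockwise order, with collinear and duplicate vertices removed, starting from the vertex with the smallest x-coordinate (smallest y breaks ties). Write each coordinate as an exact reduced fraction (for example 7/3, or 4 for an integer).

1. After x ≥ 4: [(4,107/7) (4,8/3) (12,0) (14,4) (19,15) (19,19) (7,17)]
2. After x ≤ 15: [(4,107/7) (4,8/3) (12,0) (14,4) (15,31/5) (15,55/3) (7,17)]
3. After y ≥ 14: [(4,107/7) (4,14) (15,14) (15,55/3) (7,17)]
4. After y ≤ 20: [(4,107/7) (4,14) (15,14) (15,55/3) (7,17)]
5. Canonical ring: [(4,14) (15,14) (15,55/3) (7,17) (4,107/7)]

Clipped polygon: [(4,14) (15,14) (15,55/3) (7,17) (4,107/7)]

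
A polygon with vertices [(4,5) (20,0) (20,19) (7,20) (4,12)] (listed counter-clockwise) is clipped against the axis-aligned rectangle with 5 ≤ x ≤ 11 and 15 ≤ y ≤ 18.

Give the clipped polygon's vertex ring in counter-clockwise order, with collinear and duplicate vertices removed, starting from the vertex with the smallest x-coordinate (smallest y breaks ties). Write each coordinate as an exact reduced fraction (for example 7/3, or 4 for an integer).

Clipped polygon: [(41/8,15) (11,15) (11,18) (25/4,18)]

1. After x ≥ 5: [(5,75/16) (20,0) (20,19) (7,20) (5,44/3)]
2. After x ≤ 11: [(5,75/16) (11,45/16) (11,256/13) (7,20) (5,44/3)]
3. After y ≥ 15: [(11,15) (11,256/13) (7,20) (41/8,15)]
4. After y ≤ 18: [(11,15) (11,18) (25/4,18) (41/8,15)]
5. Canonical ring: [(41/8,15) (11,15) (11,18) (25/4,18)]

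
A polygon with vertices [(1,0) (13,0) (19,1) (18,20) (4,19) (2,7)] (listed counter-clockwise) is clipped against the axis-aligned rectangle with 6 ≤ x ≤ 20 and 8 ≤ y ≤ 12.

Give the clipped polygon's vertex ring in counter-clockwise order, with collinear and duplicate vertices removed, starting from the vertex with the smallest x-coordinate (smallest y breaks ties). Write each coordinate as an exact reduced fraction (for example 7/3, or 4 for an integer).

1. After x ≥ 6: [(6,0) (13,0) (19,1) (18,20) (6,134/7)]
2. After x ≤ 20: [(6,0) (13,0) (19,1) (18,20) (6,134/7)]
3. After y ≥ 8: [(6,8) (354/19,8) (18,20) (6,134/7)]
4. After y ≤ 12: [(6,12) (6,8) (354/19,8) (350/19,12)]
5. Canonical ring: [(6,8) (354/19,8) (350/19,12) (6,12)]

Clipped polygon: [(6,8) (354/19,8) (350/19,12) (6,12)]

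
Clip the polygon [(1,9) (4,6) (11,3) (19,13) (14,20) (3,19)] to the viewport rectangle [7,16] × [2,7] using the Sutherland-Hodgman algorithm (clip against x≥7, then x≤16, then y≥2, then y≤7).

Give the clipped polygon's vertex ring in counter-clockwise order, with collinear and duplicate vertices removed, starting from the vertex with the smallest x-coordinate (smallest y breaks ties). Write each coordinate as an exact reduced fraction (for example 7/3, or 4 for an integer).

Clipped polygon: [(7,33/7) (11,3) (71/5,7) (7,7)]

1. After x ≥ 7: [(7,33/7) (11,3) (19,13) (14,20) (7,213/11)]
2. After x ≤ 16: [(7,33/7) (11,3) (16,37/4) (16,86/5) (14,20) (7,213/11)]
3. After y ≥ 2: [(7,33/7) (11,3) (16,37/4) (16,86/5) (14,20) (7,213/11)]
4. After y ≤ 7: [(7,7) (7,33/7) (11,3) (71/5,7)]
5. Canonical ring: [(7,33/7) (11,3) (71/5,7) (7,7)]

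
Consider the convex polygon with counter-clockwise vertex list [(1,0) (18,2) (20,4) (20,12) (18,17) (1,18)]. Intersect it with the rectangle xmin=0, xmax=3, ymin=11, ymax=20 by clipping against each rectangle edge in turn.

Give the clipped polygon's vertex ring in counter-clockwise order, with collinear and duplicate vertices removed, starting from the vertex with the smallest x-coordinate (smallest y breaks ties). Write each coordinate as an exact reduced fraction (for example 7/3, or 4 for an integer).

Clipped polygon: [(1,11) (3,11) (3,304/17) (1,18)]

1. After x ≥ 0: [(1,0) (18,2) (20,4) (20,12) (18,17) (1,18)]
2. After x ≤ 3: [(1,0) (3,4/17) (3,304/17) (1,18)]
3. After y ≥ 11: [(1,11) (3,11) (3,304/17) (1,18)]
4. After y ≤ 20: [(1,11) (3,11) (3,304/17) (1,18)]
5. Canonical ring: [(1,11) (3,11) (3,304/17) (1,18)]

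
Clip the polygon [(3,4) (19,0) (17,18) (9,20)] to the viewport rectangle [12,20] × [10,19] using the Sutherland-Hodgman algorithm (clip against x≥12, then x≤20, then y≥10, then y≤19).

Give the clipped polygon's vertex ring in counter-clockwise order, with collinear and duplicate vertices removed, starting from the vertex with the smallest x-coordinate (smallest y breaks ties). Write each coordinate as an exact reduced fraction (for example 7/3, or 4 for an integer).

1. After x ≥ 12: [(12,7/4) (19,0) (17,18) (12,77/4)]
2. After x ≤ 20: [(12,7/4) (19,0) (17,18) (12,77/4)]
3. After y ≥ 10: [(12,10) (161/9,10) (17,18) (12,77/4)]
4. After y ≤ 19: [(12,19) (12,10) (161/9,10) (17,18) (13,19)]
5. Canonical ring: [(12,10) (161/9,10) (17,18) (13,19) (12,19)]

Clipped polygon: [(12,10) (161/9,10) (17,18) (13,19) (12,19)]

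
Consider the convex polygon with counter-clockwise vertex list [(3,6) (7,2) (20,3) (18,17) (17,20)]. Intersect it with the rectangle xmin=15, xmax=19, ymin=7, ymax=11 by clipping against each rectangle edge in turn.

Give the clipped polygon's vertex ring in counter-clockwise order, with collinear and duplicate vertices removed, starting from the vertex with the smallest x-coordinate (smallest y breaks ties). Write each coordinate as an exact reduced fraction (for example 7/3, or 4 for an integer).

Clipped polygon: [(15,7) (19,7) (19,10) (132/7,11) (15,11)]

1. After x ≥ 15: [(15,18) (15,34/13) (20,3) (18,17) (17,20)]
2. After x ≤ 19: [(15,18) (15,34/13) (19,38/13) (19,10) (18,17) (17,20)]
3. After y ≥ 7: [(15,18) (15,7) (19,7) (19,10) (18,17) (17,20)]
4. After y ≤ 11: [(15,11) (15,7) (19,7) (19,10) (132/7,11)]
5. Canonical ring: [(15,7) (19,7) (19,10) (132/7,11) (15,11)]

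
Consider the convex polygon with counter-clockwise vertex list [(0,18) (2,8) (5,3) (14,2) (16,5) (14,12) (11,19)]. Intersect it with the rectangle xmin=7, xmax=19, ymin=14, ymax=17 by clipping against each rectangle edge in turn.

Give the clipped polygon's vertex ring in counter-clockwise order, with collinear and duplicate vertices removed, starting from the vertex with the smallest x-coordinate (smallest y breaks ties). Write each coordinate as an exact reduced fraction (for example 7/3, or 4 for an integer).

Clipped polygon: [(7,14) (92/7,14) (83/7,17) (7,17)]

1. After x ≥ 7: [(7,205/11) (7,25/9) (14,2) (16,5) (14,12) (11,19)]
2. After x ≤ 19: [(7,205/11) (7,25/9) (14,2) (16,5) (14,12) (11,19)]
3. After y ≥ 14: [(7,205/11) (7,14) (92/7,14) (11,19)]
4. After y ≤ 17: [(7,17) (7,14) (92/7,14) (83/7,17)]
5. Canonical ring: [(7,14) (92/7,14) (83/7,17) (7,17)]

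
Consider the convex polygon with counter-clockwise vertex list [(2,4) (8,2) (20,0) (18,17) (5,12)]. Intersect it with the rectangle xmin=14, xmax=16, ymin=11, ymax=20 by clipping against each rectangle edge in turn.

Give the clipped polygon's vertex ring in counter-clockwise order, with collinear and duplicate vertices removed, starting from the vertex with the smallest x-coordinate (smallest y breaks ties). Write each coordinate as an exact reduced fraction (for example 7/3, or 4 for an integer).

Clipped polygon: [(14,11) (16,11) (16,211/13) (14,201/13)]

1. After x ≥ 14: [(14,1) (20,0) (18,17) (14,201/13)]
2. After x ≤ 16: [(14,1) (16,2/3) (16,211/13) (14,201/13)]
3. After y ≥ 11: [(14,11) (16,11) (16,211/13) (14,201/13)]
4. After y ≤ 20: [(14,11) (16,11) (16,211/13) (14,201/13)]
5. Canonical ring: [(14,11) (16,11) (16,211/13) (14,201/13)]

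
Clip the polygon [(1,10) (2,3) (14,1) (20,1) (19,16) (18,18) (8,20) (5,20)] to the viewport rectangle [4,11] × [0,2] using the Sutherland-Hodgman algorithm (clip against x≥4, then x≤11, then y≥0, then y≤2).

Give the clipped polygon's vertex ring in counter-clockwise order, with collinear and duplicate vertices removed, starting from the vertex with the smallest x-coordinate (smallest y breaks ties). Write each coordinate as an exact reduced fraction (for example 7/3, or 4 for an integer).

1. After x ≥ 4: [(4,35/2) (4,8/3) (14,1) (20,1) (19,16) (18,18) (8,20) (5,20)]
2. After x ≤ 11: [(4,35/2) (4,8/3) (11,3/2) (11,97/5) (8,20) (5,20)]
3. After y ≥ 0: [(4,35/2) (4,8/3) (11,3/2) (11,97/5) (8,20) (5,20)]
4. After y ≤ 2: [(8,2) (11,3/2) (11,2)]
5. Canonical ring: [(8,2) (11,3/2) (11,2)]

Clipped polygon: [(8,2) (11,3/2) (11,2)]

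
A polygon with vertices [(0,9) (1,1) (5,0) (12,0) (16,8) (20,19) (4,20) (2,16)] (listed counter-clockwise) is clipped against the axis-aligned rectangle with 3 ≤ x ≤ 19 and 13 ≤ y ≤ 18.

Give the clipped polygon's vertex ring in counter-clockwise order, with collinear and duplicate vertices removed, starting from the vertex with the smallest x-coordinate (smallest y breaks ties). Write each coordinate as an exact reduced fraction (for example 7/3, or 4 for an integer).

Clipped polygon: [(3,13) (196/11,13) (19,65/4) (19,18) (3,18)]

1. After x ≥ 3: [(3,1/2) (5,0) (12,0) (16,8) (20,19) (4,20) (3,18)]
2. After x ≤ 19: [(3,1/2) (5,0) (12,0) (16,8) (19,65/4) (19,305/16) (4,20) (3,18)]
3. After y ≥ 13: [(3,13) (196/11,13) (19,65/4) (19,305/16) (4,20) (3,18)]
4. After y ≤ 18: [(3,13) (196/11,13) (19,65/4) (19,18) (3,18) (3,18)]
5. Canonical ring: [(3,13) (196/11,13) (19,65/4) (19,18) (3,18)]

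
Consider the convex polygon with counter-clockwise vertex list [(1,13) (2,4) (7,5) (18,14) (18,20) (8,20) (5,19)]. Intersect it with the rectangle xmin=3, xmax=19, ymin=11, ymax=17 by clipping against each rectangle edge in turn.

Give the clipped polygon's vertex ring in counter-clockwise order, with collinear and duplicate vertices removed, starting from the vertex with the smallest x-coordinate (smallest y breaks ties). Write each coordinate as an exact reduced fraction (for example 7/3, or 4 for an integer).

1. After x ≥ 3: [(3,16) (3,21/5) (7,5) (18,14) (18,20) (8,20) (5,19)]
2. After x ≤ 19: [(3,16) (3,21/5) (7,5) (18,14) (18,20) (8,20) (5,19)]
3. After y ≥ 11: [(3,16) (3,11) (43/3,11) (18,14) (18,20) (8,20) (5,19)]
4. After y ≤ 17: [(11/3,17) (3,16) (3,11) (43/3,11) (18,14) (18,17)]
5. Canonical ring: [(3,11) (43/3,11) (18,14) (18,17) (11/3,17) (3,16)]

Clipped polygon: [(3,11) (43/3,11) (18,14) (18,17) (11/3,17) (3,16)]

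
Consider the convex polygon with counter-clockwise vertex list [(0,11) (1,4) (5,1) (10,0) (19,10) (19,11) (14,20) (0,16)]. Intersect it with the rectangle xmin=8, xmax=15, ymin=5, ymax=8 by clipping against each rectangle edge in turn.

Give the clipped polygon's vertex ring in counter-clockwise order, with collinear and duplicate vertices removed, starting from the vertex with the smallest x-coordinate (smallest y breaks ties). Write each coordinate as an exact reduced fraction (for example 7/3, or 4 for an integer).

1. After x ≥ 8: [(8,2/5) (10,0) (19,10) (19,11) (14,20) (8,128/7)]
2. After x ≤ 15: [(8,2/5) (10,0) (15,50/9) (15,91/5) (14,20) (8,128/7)]
3. After y ≥ 5: [(8,5) (29/2,5) (15,50/9) (15,91/5) (14,20) (8,128/7)]
4. After y ≤ 8: [(8,8) (8,5) (29/2,5) (15,50/9) (15,8)]
5. Canonical ring: [(8,5) (29/2,5) (15,50/9) (15,8) (8,8)]

Clipped polygon: [(8,5) (29/2,5) (15,50/9) (15,8) (8,8)]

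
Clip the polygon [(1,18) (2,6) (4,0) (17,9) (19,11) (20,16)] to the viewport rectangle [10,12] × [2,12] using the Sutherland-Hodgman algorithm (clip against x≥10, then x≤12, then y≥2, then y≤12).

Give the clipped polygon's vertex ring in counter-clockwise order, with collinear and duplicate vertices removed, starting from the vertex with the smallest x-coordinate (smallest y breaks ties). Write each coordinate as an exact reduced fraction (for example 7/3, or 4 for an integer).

1. After x ≥ 10: [(10,324/19) (10,54/13) (17,9) (19,11) (20,16)]
2. After x ≤ 12: [(12,320/19) (10,324/19) (10,54/13) (12,72/13)]
3. After y ≥ 2: [(12,320/19) (10,324/19) (10,54/13) (12,72/13)]
4. After y ≤ 12: [(12,12) (10,12) (10,54/13) (12,72/13)]
5. Canonical ring: [(10,54/13) (12,72/13) (12,12) (10,12)]

Clipped polygon: [(10,54/13) (12,72/13) (12,12) (10,12)]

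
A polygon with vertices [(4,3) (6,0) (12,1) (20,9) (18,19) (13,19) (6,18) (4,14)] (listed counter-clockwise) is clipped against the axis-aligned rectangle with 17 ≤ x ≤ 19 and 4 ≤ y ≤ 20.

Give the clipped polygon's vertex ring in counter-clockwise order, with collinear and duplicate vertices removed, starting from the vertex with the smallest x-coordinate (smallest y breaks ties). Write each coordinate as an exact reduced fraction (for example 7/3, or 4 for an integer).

1. After x ≥ 17: [(17,6) (20,9) (18,19) (17,19)]
2. After x ≤ 19: [(17,6) (19,8) (19,14) (18,19) (17,19)]
3. After y ≥ 4: [(17,6) (19,8) (19,14) (18,19) (17,19)]
4. After y ≤ 20: [(17,6) (19,8) (19,14) (18,19) (17,19)]
5. Canonical ring: [(17,6) (19,8) (19,14) (18,19) (17,19)]

Clipped polygon: [(17,6) (19,8) (19,14) (18,19) (17,19)]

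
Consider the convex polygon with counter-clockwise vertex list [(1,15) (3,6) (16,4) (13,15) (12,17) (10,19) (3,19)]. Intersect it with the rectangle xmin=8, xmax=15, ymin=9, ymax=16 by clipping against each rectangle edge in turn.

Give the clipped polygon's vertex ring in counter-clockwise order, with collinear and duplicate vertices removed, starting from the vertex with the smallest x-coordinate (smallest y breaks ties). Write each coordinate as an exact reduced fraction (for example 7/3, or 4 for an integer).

1. After x ≥ 8: [(8,68/13) (16,4) (13,15) (12,17) (10,19) (8,19)]
2. After x ≤ 15: [(8,68/13) (15,54/13) (15,23/3) (13,15) (12,17) (10,19) (8,19)]
3. After y ≥ 9: [(8,9) (161/11,9) (13,15) (12,17) (10,19) (8,19)]
4. After y ≤ 16: [(8,16) (8,9) (161/11,9) (13,15) (25/2,16)]
5. Canonical ring: [(8,9) (161/11,9) (13,15) (25/2,16) (8,16)]

Clipped polygon: [(8,9) (161/11,9) (13,15) (25/2,16) (8,16)]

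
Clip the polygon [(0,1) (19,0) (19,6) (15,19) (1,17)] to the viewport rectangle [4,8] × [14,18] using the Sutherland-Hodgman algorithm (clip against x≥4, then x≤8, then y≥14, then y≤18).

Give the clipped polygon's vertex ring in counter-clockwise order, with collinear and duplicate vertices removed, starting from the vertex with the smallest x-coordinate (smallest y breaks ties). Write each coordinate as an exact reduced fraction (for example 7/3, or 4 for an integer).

Clipped polygon: [(4,14) (8,14) (8,18) (4,122/7)]

1. After x ≥ 4: [(4,15/19) (19,0) (19,6) (15,19) (4,122/7)]
2. After x ≤ 8: [(4,15/19) (8,11/19) (8,18) (4,122/7)]
3. After y ≥ 14: [(4,14) (8,14) (8,18) (4,122/7)]
4. After y ≤ 18: [(4,14) (8,14) (8,18) (4,122/7)]
5. Canonical ring: [(4,14) (8,14) (8,18) (4,122/7)]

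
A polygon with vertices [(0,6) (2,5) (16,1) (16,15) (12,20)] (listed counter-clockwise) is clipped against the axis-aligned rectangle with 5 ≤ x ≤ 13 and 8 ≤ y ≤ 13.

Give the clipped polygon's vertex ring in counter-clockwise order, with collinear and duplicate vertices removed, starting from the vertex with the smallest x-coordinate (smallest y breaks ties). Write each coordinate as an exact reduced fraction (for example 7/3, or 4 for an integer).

1. After x ≥ 5: [(5,71/6) (5,29/7) (16,1) (16,15) (12,20)]
2. After x ≤ 13: [(5,71/6) (5,29/7) (13,13/7) (13,75/4) (12,20)]
3. After y ≥ 8: [(5,71/6) (5,8) (13,8) (13,75/4) (12,20)]
4. After y ≤ 13: [(6,13) (5,71/6) (5,8) (13,8) (13,13)]
5. Canonical ring: [(5,8) (13,8) (13,13) (6,13) (5,71/6)]

Clipped polygon: [(5,8) (13,8) (13,13) (6,13) (5,71/6)]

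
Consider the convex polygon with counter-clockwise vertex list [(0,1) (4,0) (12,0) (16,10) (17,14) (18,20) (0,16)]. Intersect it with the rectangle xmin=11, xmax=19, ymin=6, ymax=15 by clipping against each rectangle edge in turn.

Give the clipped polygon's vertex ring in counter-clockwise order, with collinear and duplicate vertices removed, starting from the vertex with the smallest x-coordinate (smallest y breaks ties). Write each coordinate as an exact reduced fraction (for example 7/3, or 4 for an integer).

1. After x ≥ 11: [(11,0) (12,0) (16,10) (17,14) (18,20) (11,166/9)]
2. After x ≤ 19: [(11,0) (12,0) (16,10) (17,14) (18,20) (11,166/9)]
3. After y ≥ 6: [(11,6) (72/5,6) (16,10) (17,14) (18,20) (11,166/9)]
4. After y ≤ 15: [(11,15) (11,6) (72/5,6) (16,10) (17,14) (103/6,15)]
5. Canonical ring: [(11,6) (72/5,6) (16,10) (17,14) (103/6,15) (11,15)]

Clipped polygon: [(11,6) (72/5,6) (16,10) (17,14) (103/6,15) (11,15)]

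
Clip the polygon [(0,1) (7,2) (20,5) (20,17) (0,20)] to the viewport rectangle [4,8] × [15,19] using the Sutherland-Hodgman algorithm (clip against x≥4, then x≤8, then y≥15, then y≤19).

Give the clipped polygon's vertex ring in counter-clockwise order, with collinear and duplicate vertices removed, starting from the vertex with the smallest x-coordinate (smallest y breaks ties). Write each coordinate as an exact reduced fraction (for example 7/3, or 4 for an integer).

Clipped polygon: [(4,15) (8,15) (8,94/5) (20/3,19) (4,19)]

1. After x ≥ 4: [(4,11/7) (7,2) (20,5) (20,17) (4,97/5)]
2. After x ≤ 8: [(4,11/7) (7,2) (8,29/13) (8,94/5) (4,97/5)]
3. After y ≥ 15: [(4,15) (8,15) (8,94/5) (4,97/5)]
4. After y ≤ 19: [(4,19) (4,15) (8,15) (8,94/5) (20/3,19)]
5. Canonical ring: [(4,15) (8,15) (8,94/5) (20/3,19) (4,19)]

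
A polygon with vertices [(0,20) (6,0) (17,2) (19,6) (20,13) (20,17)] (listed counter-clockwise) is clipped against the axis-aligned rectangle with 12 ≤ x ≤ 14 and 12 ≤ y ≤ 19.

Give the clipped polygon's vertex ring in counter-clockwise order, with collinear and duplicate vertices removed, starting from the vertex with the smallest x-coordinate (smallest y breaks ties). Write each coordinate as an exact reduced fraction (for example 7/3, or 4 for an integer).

1. After x ≥ 12: [(12,91/5) (12,12/11) (17,2) (19,6) (20,13) (20,17)]
2. After x ≤ 14: [(14,179/10) (12,91/5) (12,12/11) (14,16/11)]
3. After y ≥ 12: [(14,12) (14,179/10) (12,91/5) (12,12)]
4. After y ≤ 19: [(14,12) (14,179/10) (12,91/5) (12,12)]
5. Canonical ring: [(12,12) (14,12) (14,179/10) (12,91/5)]

Clipped polygon: [(12,12) (14,12) (14,179/10) (12,91/5)]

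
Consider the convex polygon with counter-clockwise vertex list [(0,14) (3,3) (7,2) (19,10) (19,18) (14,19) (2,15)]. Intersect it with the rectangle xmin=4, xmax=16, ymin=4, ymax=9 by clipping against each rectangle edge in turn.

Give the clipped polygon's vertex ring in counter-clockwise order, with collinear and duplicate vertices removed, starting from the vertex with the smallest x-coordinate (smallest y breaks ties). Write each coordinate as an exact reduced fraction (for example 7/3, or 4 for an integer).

Clipped polygon: [(4,4) (10,4) (16,8) (16,9) (4,9)]

1. After x ≥ 4: [(4,11/4) (7,2) (19,10) (19,18) (14,19) (4,47/3)]
2. After x ≤ 16: [(4,11/4) (7,2) (16,8) (16,93/5) (14,19) (4,47/3)]
3. After y ≥ 4: [(4,4) (10,4) (16,8) (16,93/5) (14,19) (4,47/3)]
4. After y ≤ 9: [(4,9) (4,4) (10,4) (16,8) (16,9)]
5. Canonical ring: [(4,4) (10,4) (16,8) (16,9) (4,9)]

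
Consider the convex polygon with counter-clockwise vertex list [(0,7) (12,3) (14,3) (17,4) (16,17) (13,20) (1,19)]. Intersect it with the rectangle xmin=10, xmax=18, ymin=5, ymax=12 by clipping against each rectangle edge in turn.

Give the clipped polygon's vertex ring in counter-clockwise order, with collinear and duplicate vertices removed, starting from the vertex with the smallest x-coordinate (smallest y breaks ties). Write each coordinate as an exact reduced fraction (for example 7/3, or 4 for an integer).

Clipped polygon: [(10,5) (220/13,5) (213/13,12) (10,12)]

1. After x ≥ 10: [(10,11/3) (12,3) (14,3) (17,4) (16,17) (13,20) (10,79/4)]
2. After x ≤ 18: [(10,11/3) (12,3) (14,3) (17,4) (16,17) (13,20) (10,79/4)]
3. After y ≥ 5: [(10,5) (220/13,5) (16,17) (13,20) (10,79/4)]
4. After y ≤ 12: [(10,12) (10,5) (220/13,5) (213/13,12)]
5. Canonical ring: [(10,5) (220/13,5) (213/13,12) (10,12)]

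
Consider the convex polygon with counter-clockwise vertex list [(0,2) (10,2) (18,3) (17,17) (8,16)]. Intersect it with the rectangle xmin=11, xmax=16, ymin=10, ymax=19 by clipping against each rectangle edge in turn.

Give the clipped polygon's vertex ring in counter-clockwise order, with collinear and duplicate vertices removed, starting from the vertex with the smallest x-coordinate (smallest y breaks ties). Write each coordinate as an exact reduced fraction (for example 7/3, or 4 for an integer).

1. After x ≥ 11: [(11,17/8) (18,3) (17,17) (11,49/3)]
2. After x ≤ 16: [(11,17/8) (16,11/4) (16,152/9) (11,49/3)]
3. After y ≥ 10: [(11,10) (16,10) (16,152/9) (11,49/3)]
4. After y ≤ 19: [(11,10) (16,10) (16,152/9) (11,49/3)]
5. Canonical ring: [(11,10) (16,10) (16,152/9) (11,49/3)]

Clipped polygon: [(11,10) (16,10) (16,152/9) (11,49/3)]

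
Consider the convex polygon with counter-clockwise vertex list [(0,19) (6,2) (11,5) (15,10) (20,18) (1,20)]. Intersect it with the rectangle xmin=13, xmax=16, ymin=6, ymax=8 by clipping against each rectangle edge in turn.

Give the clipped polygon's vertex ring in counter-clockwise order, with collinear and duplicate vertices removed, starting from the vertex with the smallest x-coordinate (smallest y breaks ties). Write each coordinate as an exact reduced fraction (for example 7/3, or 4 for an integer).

Clipped polygon: [(13,15/2) (67/5,8) (13,8)]

1. After x ≥ 13: [(13,15/2) (15,10) (20,18) (13,356/19)]
2. After x ≤ 16: [(13,15/2) (15,10) (16,58/5) (16,350/19) (13,356/19)]
3. After y ≥ 6: [(13,15/2) (15,10) (16,58/5) (16,350/19) (13,356/19)]
4. After y ≤ 8: [(13,8) (13,15/2) (67/5,8)]
5. Canonical ring: [(13,15/2) (67/5,8) (13,8)]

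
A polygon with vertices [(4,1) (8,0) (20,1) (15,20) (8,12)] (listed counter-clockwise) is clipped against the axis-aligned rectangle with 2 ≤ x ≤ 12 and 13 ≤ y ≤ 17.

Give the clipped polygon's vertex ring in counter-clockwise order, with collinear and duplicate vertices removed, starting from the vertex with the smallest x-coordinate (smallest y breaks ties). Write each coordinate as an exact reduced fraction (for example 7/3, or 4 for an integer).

1. After x ≥ 2: [(4,1) (8,0) (20,1) (15,20) (8,12)]
2. After x ≤ 12: [(4,1) (8,0) (12,1/3) (12,116/7) (8,12)]
3. After y ≥ 13: [(12,13) (12,116/7) (71/8,13)]
4. After y ≤ 17: [(12,13) (12,116/7) (71/8,13)]
5. Canonical ring: [(71/8,13) (12,13) (12,116/7)]

Clipped polygon: [(71/8,13) (12,13) (12,116/7)]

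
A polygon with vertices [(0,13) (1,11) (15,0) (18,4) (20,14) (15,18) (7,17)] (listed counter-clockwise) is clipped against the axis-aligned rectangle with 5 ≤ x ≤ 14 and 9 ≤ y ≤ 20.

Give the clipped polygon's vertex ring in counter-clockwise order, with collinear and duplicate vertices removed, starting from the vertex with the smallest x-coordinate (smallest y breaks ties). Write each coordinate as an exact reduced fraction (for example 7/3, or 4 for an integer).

Clipped polygon: [(5,9) (14,9) (14,143/8) (7,17) (5,111/7)]

1. After x ≥ 5: [(5,111/7) (5,55/7) (15,0) (18,4) (20,14) (15,18) (7,17)]
2. After x ≤ 14: [(5,111/7) (5,55/7) (14,11/14) (14,143/8) (7,17)]
3. After y ≥ 9: [(5,111/7) (5,9) (14,9) (14,143/8) (7,17)]
4. After y ≤ 20: [(5,111/7) (5,9) (14,9) (14,143/8) (7,17)]
5. Canonical ring: [(5,9) (14,9) (14,143/8) (7,17) (5,111/7)]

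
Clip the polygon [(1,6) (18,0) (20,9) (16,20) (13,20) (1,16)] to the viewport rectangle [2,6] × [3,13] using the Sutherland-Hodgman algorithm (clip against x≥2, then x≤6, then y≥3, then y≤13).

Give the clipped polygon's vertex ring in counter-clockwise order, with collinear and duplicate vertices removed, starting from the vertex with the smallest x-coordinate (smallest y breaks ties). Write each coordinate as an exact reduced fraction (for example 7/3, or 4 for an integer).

1. After x ≥ 2: [(2,96/17) (18,0) (20,9) (16,20) (13,20) (2,49/3)]
2. After x ≤ 6: [(2,96/17) (6,72/17) (6,53/3) (2,49/3)]
3. After y ≥ 3: [(2,96/17) (6,72/17) (6,53/3) (2,49/3)]
4. After y ≤ 13: [(2,13) (2,96/17) (6,72/17) (6,13)]
5. Canonical ring: [(2,96/17) (6,72/17) (6,13) (2,13)]

Clipped polygon: [(2,96/17) (6,72/17) (6,13) (2,13)]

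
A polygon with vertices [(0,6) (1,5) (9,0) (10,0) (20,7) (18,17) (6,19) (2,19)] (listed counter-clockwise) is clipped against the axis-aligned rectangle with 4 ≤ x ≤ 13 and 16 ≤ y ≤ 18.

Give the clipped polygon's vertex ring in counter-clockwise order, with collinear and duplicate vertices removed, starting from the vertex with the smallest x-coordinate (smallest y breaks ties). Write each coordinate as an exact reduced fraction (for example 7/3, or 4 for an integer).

Clipped polygon: [(4,16) (13,16) (13,107/6) (12,18) (4,18)]

1. After x ≥ 4: [(4,25/8) (9,0) (10,0) (20,7) (18,17) (6,19) (4,19)]
2. After x ≤ 13: [(4,25/8) (9,0) (10,0) (13,21/10) (13,107/6) (6,19) (4,19)]
3. After y ≥ 16: [(4,16) (13,16) (13,107/6) (6,19) (4,19)]
4. After y ≤ 18: [(4,18) (4,16) (13,16) (13,107/6) (12,18)]
5. Canonical ring: [(4,16) (13,16) (13,107/6) (12,18) (4,18)]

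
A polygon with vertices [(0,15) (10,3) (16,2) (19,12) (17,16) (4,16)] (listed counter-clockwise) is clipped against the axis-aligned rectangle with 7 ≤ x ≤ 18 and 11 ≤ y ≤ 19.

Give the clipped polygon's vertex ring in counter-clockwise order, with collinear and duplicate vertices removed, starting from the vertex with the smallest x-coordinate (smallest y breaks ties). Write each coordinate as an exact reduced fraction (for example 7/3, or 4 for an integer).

1. After x ≥ 7: [(7,33/5) (10,3) (16,2) (19,12) (17,16) (7,16)]
2. After x ≤ 18: [(7,33/5) (10,3) (16,2) (18,26/3) (18,14) (17,16) (7,16)]
3. After y ≥ 11: [(7,11) (18,11) (18,14) (17,16) (7,16)]
4. After y ≤ 19: [(7,11) (18,11) (18,14) (17,16) (7,16)]
5. Canonical ring: [(7,11) (18,11) (18,14) (17,16) (7,16)]

Clipped polygon: [(7,11) (18,11) (18,14) (17,16) (7,16)]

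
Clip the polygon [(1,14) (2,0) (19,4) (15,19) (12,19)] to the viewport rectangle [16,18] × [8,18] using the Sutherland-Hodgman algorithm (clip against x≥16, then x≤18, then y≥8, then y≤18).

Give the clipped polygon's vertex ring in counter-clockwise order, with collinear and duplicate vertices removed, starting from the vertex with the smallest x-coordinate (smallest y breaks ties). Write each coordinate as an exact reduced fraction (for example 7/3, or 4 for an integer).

1. After x ≥ 16: [(16,56/17) (19,4) (16,61/4)]
2. After x ≤ 18: [(16,56/17) (18,64/17) (18,31/4) (16,61/4)]
3. After y ≥ 8: [(16,8) (269/15,8) (16,61/4)]
4. After y ≤ 18: [(16,8) (269/15,8) (16,61/4)]
5. Canonical ring: [(16,8) (269/15,8) (16,61/4)]

Clipped polygon: [(16,8) (269/15,8) (16,61/4)]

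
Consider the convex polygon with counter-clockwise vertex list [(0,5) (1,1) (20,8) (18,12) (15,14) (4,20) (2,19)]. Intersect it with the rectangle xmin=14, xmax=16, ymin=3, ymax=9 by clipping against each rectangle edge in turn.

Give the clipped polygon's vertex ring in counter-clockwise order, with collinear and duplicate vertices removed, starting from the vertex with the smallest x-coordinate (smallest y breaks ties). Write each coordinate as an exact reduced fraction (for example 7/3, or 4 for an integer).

Clipped polygon: [(14,110/19) (16,124/19) (16,9) (14,9)]

1. After x ≥ 14: [(14,110/19) (20,8) (18,12) (15,14) (14,160/11)]
2. After x ≤ 16: [(14,110/19) (16,124/19) (16,40/3) (15,14) (14,160/11)]
3. After y ≥ 3: [(14,110/19) (16,124/19) (16,40/3) (15,14) (14,160/11)]
4. After y ≤ 9: [(14,9) (14,110/19) (16,124/19) (16,9)]
5. Canonical ring: [(14,110/19) (16,124/19) (16,9) (14,9)]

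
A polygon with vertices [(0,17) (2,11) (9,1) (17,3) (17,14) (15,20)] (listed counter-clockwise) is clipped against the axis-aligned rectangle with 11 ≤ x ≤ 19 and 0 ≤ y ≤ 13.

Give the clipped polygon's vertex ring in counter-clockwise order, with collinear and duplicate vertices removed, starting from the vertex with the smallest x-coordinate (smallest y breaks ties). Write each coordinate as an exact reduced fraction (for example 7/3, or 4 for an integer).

1. After x ≥ 11: [(11,96/5) (11,3/2) (17,3) (17,14) (15,20)]
2. After x ≤ 19: [(11,96/5) (11,3/2) (17,3) (17,14) (15,20)]
3. After y ≥ 0: [(11,96/5) (11,3/2) (17,3) (17,14) (15,20)]
4. After y ≤ 13: [(11,13) (11,3/2) (17,3) (17,13)]
5. Canonical ring: [(11,3/2) (17,3) (17,13) (11,13)]

Clipped polygon: [(11,3/2) (17,3) (17,13) (11,13)]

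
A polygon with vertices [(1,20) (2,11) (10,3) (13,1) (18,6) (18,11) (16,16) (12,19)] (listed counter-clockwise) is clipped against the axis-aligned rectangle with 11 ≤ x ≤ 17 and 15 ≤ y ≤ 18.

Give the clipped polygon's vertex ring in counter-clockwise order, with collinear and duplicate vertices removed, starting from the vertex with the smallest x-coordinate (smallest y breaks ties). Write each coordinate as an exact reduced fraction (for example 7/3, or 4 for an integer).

1. After x ≥ 11: [(11,210/11) (11,7/3) (13,1) (18,6) (18,11) (16,16) (12,19)]
2. After x ≤ 17: [(11,210/11) (11,7/3) (13,1) (17,5) (17,27/2) (16,16) (12,19)]
3. After y ≥ 15: [(11,210/11) (11,15) (82/5,15) (16,16) (12,19)]
4. After y ≤ 18: [(11,18) (11,15) (82/5,15) (16,16) (40/3,18)]
5. Canonical ring: [(11,15) (82/5,15) (16,16) (40/3,18) (11,18)]

Clipped polygon: [(11,15) (82/5,15) (16,16) (40/3,18) (11,18)]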